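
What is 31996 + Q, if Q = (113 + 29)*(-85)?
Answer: 19926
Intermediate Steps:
Q = -12070 (Q = 142*(-85) = -12070)
31996 + Q = 31996 - 12070 = 19926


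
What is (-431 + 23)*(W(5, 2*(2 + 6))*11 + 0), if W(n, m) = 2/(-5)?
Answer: 8976/5 ≈ 1795.2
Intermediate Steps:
W(n, m) = -⅖ (W(n, m) = 2*(-⅕) = -⅖)
(-431 + 23)*(W(5, 2*(2 + 6))*11 + 0) = (-431 + 23)*(-⅖*11 + 0) = -408*(-22/5 + 0) = -408*(-22/5) = 8976/5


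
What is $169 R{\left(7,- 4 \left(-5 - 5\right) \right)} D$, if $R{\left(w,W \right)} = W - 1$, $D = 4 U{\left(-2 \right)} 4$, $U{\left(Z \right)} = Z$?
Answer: $-210912$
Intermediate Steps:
$D = -32$ ($D = 4 \left(-2\right) 4 = \left(-8\right) 4 = -32$)
$R{\left(w,W \right)} = -1 + W$ ($R{\left(w,W \right)} = W - 1 = -1 + W$)
$169 R{\left(7,- 4 \left(-5 - 5\right) \right)} D = 169 \left(-1 - 4 \left(-5 - 5\right)\right) \left(-32\right) = 169 \left(-1 - -40\right) \left(-32\right) = 169 \left(-1 + 40\right) \left(-32\right) = 169 \cdot 39 \left(-32\right) = 6591 \left(-32\right) = -210912$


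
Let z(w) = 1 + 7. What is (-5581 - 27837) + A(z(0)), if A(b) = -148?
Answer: -33566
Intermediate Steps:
z(w) = 8
(-5581 - 27837) + A(z(0)) = (-5581 - 27837) - 148 = -33418 - 148 = -33566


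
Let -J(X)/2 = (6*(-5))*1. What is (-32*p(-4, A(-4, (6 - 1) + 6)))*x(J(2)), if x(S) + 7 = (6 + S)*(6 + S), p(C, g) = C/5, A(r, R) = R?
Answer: 556672/5 ≈ 1.1133e+5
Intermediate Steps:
p(C, g) = C/5 (p(C, g) = C*(1/5) = C/5)
J(X) = 60 (J(X) = -2*6*(-5) = -(-60) = -2*(-30) = 60)
x(S) = -7 + (6 + S)**2 (x(S) = -7 + (6 + S)*(6 + S) = -7 + (6 + S)**2)
(-32*p(-4, A(-4, (6 - 1) + 6)))*x(J(2)) = (-32*(-4)/5)*(-7 + (6 + 60)**2) = (-32*(-4/5))*(-7 + 66**2) = 128*(-7 + 4356)/5 = (128/5)*4349 = 556672/5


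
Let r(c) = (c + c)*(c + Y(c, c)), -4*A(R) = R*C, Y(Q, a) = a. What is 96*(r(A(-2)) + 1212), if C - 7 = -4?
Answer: 117216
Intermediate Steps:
C = 3 (C = 7 - 4 = 3)
A(R) = -3*R/4 (A(R) = -R*3/4 = -3*R/4)
r(c) = 4*c**2 (r(c) = (c + c)*(c + c) = (2*c)*(2*c) = 4*c**2)
96*(r(A(-2)) + 1212) = 96*(4*(-3/4*(-2))**2 + 1212) = 96*(4*(3/2)**2 + 1212) = 96*(4*(9/4) + 1212) = 96*(9 + 1212) = 96*1221 = 117216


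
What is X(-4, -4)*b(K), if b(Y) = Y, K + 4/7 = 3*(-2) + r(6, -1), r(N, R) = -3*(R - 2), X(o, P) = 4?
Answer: 68/7 ≈ 9.7143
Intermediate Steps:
r(N, R) = 6 - 3*R (r(N, R) = -3*(-2 + R) = 6 - 3*R)
K = 17/7 (K = -4/7 + (3*(-2) + (6 - 3*(-1))) = -4/7 + (-6 + (6 + 3)) = -4/7 + (-6 + 9) = -4/7 + 3 = 17/7 ≈ 2.4286)
X(-4, -4)*b(K) = 4*(17/7) = 68/7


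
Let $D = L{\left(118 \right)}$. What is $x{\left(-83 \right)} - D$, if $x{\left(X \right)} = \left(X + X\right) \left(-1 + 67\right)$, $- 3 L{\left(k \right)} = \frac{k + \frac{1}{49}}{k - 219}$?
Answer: $- \frac{162669515}{14847} \approx -10956.0$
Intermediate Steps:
$L{\left(k \right)} = - \frac{\frac{1}{49} + k}{3 \left(-219 + k\right)}$ ($L{\left(k \right)} = - \frac{\left(k + \frac{1}{49}\right) \frac{1}{k - 219}}{3} = - \frac{\left(k + \frac{1}{49}\right) \frac{1}{-219 + k}}{3} = - \frac{\left(\frac{1}{49} + k\right) \frac{1}{-219 + k}}{3} = - \frac{\frac{1}{-219 + k} \left(\frac{1}{49} + k\right)}{3} = - \frac{\frac{1}{49} + k}{3 \left(-219 + k\right)}$)
$x{\left(X \right)} = 132 X$ ($x{\left(X \right)} = 2 X 66 = 132 X$)
$D = \frac{5783}{14847}$ ($D = \frac{-1 - 5782}{147 \left(-219 + 118\right)} = \frac{-1 - 5782}{147 \left(-101\right)} = \frac{1}{147} \left(- \frac{1}{101}\right) \left(-5783\right) = \frac{5783}{14847} \approx 0.38951$)
$x{\left(-83 \right)} - D = 132 \left(-83\right) - \frac{5783}{14847} = -10956 - \frac{5783}{14847} = - \frac{162669515}{14847}$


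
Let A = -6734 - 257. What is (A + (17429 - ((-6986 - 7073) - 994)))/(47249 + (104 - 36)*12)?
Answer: 25491/48065 ≈ 0.53034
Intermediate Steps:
A = -6991
(A + (17429 - ((-6986 - 7073) - 994)))/(47249 + (104 - 36)*12) = (-6991 + (17429 - ((-6986 - 7073) - 994)))/(47249 + (104 - 36)*12) = (-6991 + (17429 - (-14059 - 994)))/(47249 + 68*12) = (-6991 + (17429 - 1*(-15053)))/(47249 + 816) = (-6991 + (17429 + 15053))/48065 = (-6991 + 32482)*(1/48065) = 25491*(1/48065) = 25491/48065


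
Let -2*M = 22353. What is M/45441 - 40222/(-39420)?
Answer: 4281328/5528655 ≈ 0.77439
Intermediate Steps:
M = -22353/2 (M = -½*22353 = -22353/2 ≈ -11177.)
M/45441 - 40222/(-39420) = -22353/2/45441 - 40222/(-39420) = -22353/2*1/45441 - 40222*(-1/39420) = -7451/30294 + 20111/19710 = 4281328/5528655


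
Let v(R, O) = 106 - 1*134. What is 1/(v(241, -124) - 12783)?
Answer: -1/12811 ≈ -7.8058e-5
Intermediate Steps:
v(R, O) = -28 (v(R, O) = 106 - 134 = -28)
1/(v(241, -124) - 12783) = 1/(-28 - 12783) = 1/(-12811) = -1/12811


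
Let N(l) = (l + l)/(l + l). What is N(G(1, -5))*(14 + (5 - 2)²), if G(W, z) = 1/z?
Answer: 23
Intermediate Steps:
G(W, z) = 1/z
N(l) = 1 (N(l) = (2*l)/((2*l)) = (2*l)*(1/(2*l)) = 1)
N(G(1, -5))*(14 + (5 - 2)²) = 1*(14 + (5 - 2)²) = 1*(14 + 3²) = 1*(14 + 9) = 1*23 = 23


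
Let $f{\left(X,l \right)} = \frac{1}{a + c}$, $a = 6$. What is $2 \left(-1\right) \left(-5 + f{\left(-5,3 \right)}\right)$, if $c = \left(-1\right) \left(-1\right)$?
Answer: $\frac{68}{7} \approx 9.7143$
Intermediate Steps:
$c = 1$
$f{\left(X,l \right)} = \frac{1}{7}$ ($f{\left(X,l \right)} = \frac{1}{6 + 1} = \frac{1}{7}$)
$2 \left(-1\right) \left(-5 + f{\left(-5,3 \right)}\right) = 2 \left(-1\right) \left(-5 + \frac{1}{7}\right) = \left(-2\right) \left(- \frac{34}{7}\right) = \frac{68}{7}$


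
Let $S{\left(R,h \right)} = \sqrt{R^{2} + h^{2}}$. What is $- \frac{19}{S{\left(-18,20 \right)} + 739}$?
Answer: $- \frac{14041}{545397} + \frac{38 \sqrt{181}}{545397} \approx -0.024807$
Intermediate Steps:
$- \frac{19}{S{\left(-18,20 \right)} + 739} = - \frac{19}{\sqrt{\left(-18\right)^{2} + 20^{2}} + 739} = - \frac{19}{\sqrt{324 + 400} + 739} = - \frac{19}{\sqrt{724} + 739} = - \frac{19}{2 \sqrt{181} + 739} = - \frac{19}{739 + 2 \sqrt{181}}$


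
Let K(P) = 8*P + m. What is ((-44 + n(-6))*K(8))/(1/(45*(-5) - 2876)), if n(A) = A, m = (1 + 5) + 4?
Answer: 11473700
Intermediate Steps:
m = 10 (m = 6 + 4 = 10)
K(P) = 10 + 8*P (K(P) = 8*P + 10 = 10 + 8*P)
((-44 + n(-6))*K(8))/(1/(45*(-5) - 2876)) = ((-44 - 6)*(10 + 8*8))/(1/(45*(-5) - 2876)) = (-50*(10 + 64))/(1/(-225 - 2876)) = (-50*74)/(1/(-3101)) = -3700/(-1/3101) = -3700*(-3101) = 11473700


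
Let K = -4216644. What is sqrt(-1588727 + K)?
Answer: I*sqrt(5805371) ≈ 2409.4*I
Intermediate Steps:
sqrt(-1588727 + K) = sqrt(-1588727 - 4216644) = sqrt(-5805371) = I*sqrt(5805371)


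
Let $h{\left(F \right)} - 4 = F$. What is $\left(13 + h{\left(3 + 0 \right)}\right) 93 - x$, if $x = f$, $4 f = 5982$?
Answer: $\frac{729}{2} \approx 364.5$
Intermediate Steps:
$h{\left(F \right)} = 4 + F$
$f = \frac{2991}{2}$ ($f = \frac{1}{4} \cdot 5982 = \frac{2991}{2} \approx 1495.5$)
$x = \frac{2991}{2} \approx 1495.5$
$\left(13 + h{\left(3 + 0 \right)}\right) 93 - x = \left(13 + \left(4 + \left(3 + 0\right)\right)\right) 93 - \frac{2991}{2} = \left(13 + \left(4 + 3\right)\right) 93 - \frac{2991}{2} = \left(13 + 7\right) 93 - \frac{2991}{2} = 20 \cdot 93 - \frac{2991}{2} = 1860 - \frac{2991}{2} = \frac{729}{2}$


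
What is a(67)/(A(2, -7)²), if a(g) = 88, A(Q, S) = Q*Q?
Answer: 11/2 ≈ 5.5000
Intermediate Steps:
A(Q, S) = Q²
a(67)/(A(2, -7)²) = 88/((2²)²) = 88/(4²) = 88/16 = 88*(1/16) = 11/2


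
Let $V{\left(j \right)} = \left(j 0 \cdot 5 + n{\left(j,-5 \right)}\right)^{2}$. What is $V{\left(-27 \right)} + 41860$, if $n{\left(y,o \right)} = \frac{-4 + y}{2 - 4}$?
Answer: $\frac{168401}{4} \approx 42100.0$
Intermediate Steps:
$n{\left(y,o \right)} = 2 - \frac{y}{2}$ ($n{\left(y,o \right)} = \frac{-4 + y}{-2} = \left(-4 + y\right) \left(- \frac{1}{2}\right) = 2 - \frac{y}{2}$)
$V{\left(j \right)} = \left(2 - \frac{j}{2}\right)^{2}$ ($V{\left(j \right)} = \left(j 0 \cdot 5 - \left(-2 + \frac{j}{2}\right)\right)^{2} = \left(0 \cdot 5 - \left(-2 + \frac{j}{2}\right)\right)^{2} = \left(0 - \left(-2 + \frac{j}{2}\right)\right)^{2} = \left(2 - \frac{j}{2}\right)^{2}$)
$V{\left(-27 \right)} + 41860 = \frac{\left(-4 - 27\right)^{2}}{4} + 41860 = \frac{\left(-31\right)^{2}}{4} + 41860 = \frac{1}{4} \cdot 961 + 41860 = \frac{961}{4} + 41860 = \frac{168401}{4}$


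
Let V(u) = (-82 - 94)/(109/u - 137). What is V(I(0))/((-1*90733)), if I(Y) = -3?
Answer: -66/5897645 ≈ -1.1191e-5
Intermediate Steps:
V(u) = -176/(-137 + 109/u)
V(I(0))/((-1*90733)) = (176*(-3)/(-109 + 137*(-3)))/((-1*90733)) = (176*(-3)/(-109 - 411))/(-90733) = (176*(-3)/(-520))*(-1/90733) = (176*(-3)*(-1/520))*(-1/90733) = (66/65)*(-1/90733) = -66/5897645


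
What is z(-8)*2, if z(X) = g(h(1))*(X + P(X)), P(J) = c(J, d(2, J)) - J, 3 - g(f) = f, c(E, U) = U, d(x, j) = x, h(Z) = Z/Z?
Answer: 8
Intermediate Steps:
h(Z) = 1
g(f) = 3 - f
P(J) = 2 - J
z(X) = 4 (z(X) = (3 - 1*1)*(X + (2 - X)) = (3 - 1)*2 = 2*2 = 4)
z(-8)*2 = 4*2 = 8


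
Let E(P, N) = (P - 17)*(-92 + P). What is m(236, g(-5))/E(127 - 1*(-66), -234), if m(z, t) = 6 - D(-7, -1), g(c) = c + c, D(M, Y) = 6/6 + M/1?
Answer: 3/4444 ≈ 0.00067507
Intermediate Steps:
D(M, Y) = 1 + M (D(M, Y) = 6*(1/6) + M*1 = 1 + M)
g(c) = 2*c
E(P, N) = (-92 + P)*(-17 + P) (E(P, N) = (-17 + P)*(-92 + P) = (-92 + P)*(-17 + P))
m(z, t) = 12 (m(z, t) = 6 - (1 - 7) = 6 - 1*(-6) = 6 + 6 = 12)
m(236, g(-5))/E(127 - 1*(-66), -234) = 12/(1564 + (127 - 1*(-66))**2 - 109*(127 - 1*(-66))) = 12/(1564 + (127 + 66)**2 - 109*(127 + 66)) = 12/(1564 + 193**2 - 109*193) = 12/(1564 + 37249 - 21037) = 12/17776 = 12*(1/17776) = 3/4444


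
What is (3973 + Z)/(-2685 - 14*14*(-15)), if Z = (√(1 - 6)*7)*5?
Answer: 3973/255 + 7*I*√5/51 ≈ 15.58 + 0.30691*I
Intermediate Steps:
Z = 35*I*√5 (Z = (√(-5)*7)*5 = ((I*√5)*7)*5 = (7*I*√5)*5 = 35*I*√5 ≈ 78.262*I)
(3973 + Z)/(-2685 - 14*14*(-15)) = (3973 + 35*I*√5)/(-2685 - 14*14*(-15)) = (3973 + 35*I*√5)/(-2685 - 196*(-15)) = (3973 + 35*I*√5)/(-2685 + 2940) = (3973 + 35*I*√5)/255 = (3973 + 35*I*√5)*(1/255) = 3973/255 + 7*I*√5/51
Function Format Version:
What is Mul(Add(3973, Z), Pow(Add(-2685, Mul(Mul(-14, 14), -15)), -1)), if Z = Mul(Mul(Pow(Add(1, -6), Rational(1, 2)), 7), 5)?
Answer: Add(Rational(3973, 255), Mul(Rational(7, 51), I, Pow(5, Rational(1, 2)))) ≈ Add(15.580, Mul(0.30691, I))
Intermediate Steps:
Z = Mul(35, I, Pow(5, Rational(1, 2))) (Z = Mul(Mul(Pow(-5, Rational(1, 2)), 7), 5) = Mul(Mul(Mul(I, Pow(5, Rational(1, 2))), 7), 5) = Mul(Mul(7, I, Pow(5, Rational(1, 2))), 5) = Mul(35, I, Pow(5, Rational(1, 2))) ≈ Mul(78.262, I))
Mul(Add(3973, Z), Pow(Add(-2685, Mul(Mul(-14, 14), -15)), -1)) = Mul(Add(3973, Mul(35, I, Pow(5, Rational(1, 2)))), Pow(Add(-2685, Mul(Mul(-14, 14), -15)), -1)) = Mul(Add(3973, Mul(35, I, Pow(5, Rational(1, 2)))), Pow(Add(-2685, Mul(-196, -15)), -1)) = Mul(Add(3973, Mul(35, I, Pow(5, Rational(1, 2)))), Pow(Add(-2685, 2940), -1)) = Mul(Add(3973, Mul(35, I, Pow(5, Rational(1, 2)))), Pow(255, -1)) = Mul(Add(3973, Mul(35, I, Pow(5, Rational(1, 2)))), Rational(1, 255)) = Add(Rational(3973, 255), Mul(Rational(7, 51), I, Pow(5, Rational(1, 2))))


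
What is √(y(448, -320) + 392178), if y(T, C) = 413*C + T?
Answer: √260466 ≈ 510.36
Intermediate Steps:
y(T, C) = T + 413*C
√(y(448, -320) + 392178) = √((448 + 413*(-320)) + 392178) = √((448 - 132160) + 392178) = √(-131712 + 392178) = √260466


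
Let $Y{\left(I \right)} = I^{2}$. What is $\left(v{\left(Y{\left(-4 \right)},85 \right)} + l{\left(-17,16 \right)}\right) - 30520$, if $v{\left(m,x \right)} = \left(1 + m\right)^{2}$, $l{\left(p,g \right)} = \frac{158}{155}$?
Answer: $- \frac{4685647}{155} \approx -30230.0$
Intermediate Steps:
$l{\left(p,g \right)} = \frac{158}{155}$ ($l{\left(p,g \right)} = 158 \cdot \frac{1}{155} = \frac{158}{155}$)
$\left(v{\left(Y{\left(-4 \right)},85 \right)} + l{\left(-17,16 \right)}\right) - 30520 = \left(\left(1 + \left(-4\right)^{2}\right)^{2} + \frac{158}{155}\right) - 30520 = \left(\left(1 + 16\right)^{2} + \frac{158}{155}\right) - 30520 = \left(17^{2} + \frac{158}{155}\right) - 30520 = \left(289 + \frac{158}{155}\right) - 30520 = \frac{44953}{155} - 30520 = - \frac{4685647}{155}$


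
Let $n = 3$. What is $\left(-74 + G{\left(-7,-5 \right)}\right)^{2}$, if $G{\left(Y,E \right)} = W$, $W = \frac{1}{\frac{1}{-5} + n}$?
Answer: $\frac{1062961}{196} \approx 5423.3$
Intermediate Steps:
$W = \frac{5}{14}$ ($W = \frac{1}{\frac{1}{-5} + 3} = \frac{1}{- \frac{1}{5} + 3} = \frac{1}{\frac{14}{5}} = \frac{5}{14} \approx 0.35714$)
$G{\left(Y,E \right)} = \frac{5}{14}$
$\left(-74 + G{\left(-7,-5 \right)}\right)^{2} = \left(-74 + \frac{5}{14}\right)^{2} = \left(- \frac{1031}{14}\right)^{2} = \frac{1062961}{196}$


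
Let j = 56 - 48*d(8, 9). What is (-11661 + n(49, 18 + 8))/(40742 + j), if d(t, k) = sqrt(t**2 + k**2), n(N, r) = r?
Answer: -237342365/832071362 - 139620*sqrt(145)/416035681 ≈ -0.28928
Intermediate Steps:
d(t, k) = sqrt(k**2 + t**2)
j = 56 - 48*sqrt(145) (j = 56 - 48*sqrt(9**2 + 8**2) = 56 - 48*sqrt(81 + 64) = 56 - 48*sqrt(145) ≈ -522.00)
(-11661 + n(49, 18 + 8))/(40742 + j) = (-11661 + (18 + 8))/(40742 + (56 - 48*sqrt(145))) = (-11661 + 26)/(40798 - 48*sqrt(145)) = -11635/(40798 - 48*sqrt(145))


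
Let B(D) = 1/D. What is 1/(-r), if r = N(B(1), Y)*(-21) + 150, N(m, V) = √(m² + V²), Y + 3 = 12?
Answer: 25/2277 + 7*√82/4554 ≈ 0.024898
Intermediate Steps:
Y = 9 (Y = -3 + 12 = 9)
N(m, V) = √(V² + m²)
r = 150 - 21*√82 (r = √(9² + (1/1)²)*(-21) + 150 = √(81 + 1²)*(-21) + 150 = √(81 + 1)*(-21) + 150 = √82*(-21) + 150 = -21*√82 + 150 = 150 - 21*√82 ≈ -40.163)
1/(-r) = 1/(-(150 - 21*√82)) = 1/(-150 + 21*√82)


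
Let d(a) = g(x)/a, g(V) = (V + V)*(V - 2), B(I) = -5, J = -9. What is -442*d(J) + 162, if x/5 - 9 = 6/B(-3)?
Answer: 425690/3 ≈ 1.4190e+5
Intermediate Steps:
x = 39 (x = 45 + 5*(6/(-5)) = 45 + 5*(6*(-1/5)) = 45 + 5*(-6/5) = 45 - 6 = 39)
g(V) = 2*V*(-2 + V) (g(V) = (2*V)*(-2 + V) = 2*V*(-2 + V))
d(a) = 2886/a (d(a) = (2*39*(-2 + 39))/a = (2*39*37)/a = 2886/a)
-442*d(J) + 162 = -1275612/(-9) + 162 = -1275612*(-1)/9 + 162 = -442*(-962/3) + 162 = 425204/3 + 162 = 425690/3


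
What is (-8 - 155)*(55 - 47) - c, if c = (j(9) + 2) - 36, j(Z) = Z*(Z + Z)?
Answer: -1432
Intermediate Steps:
j(Z) = 2*Z² (j(Z) = Z*(2*Z) = 2*Z²)
c = 128 (c = (2*9² + 2) - 36 = (2*81 + 2) - 36 = (162 + 2) - 36 = 164 - 36 = 128)
(-8 - 155)*(55 - 47) - c = (-8 - 155)*(55 - 47) - 1*128 = -163*8 - 128 = -1304 - 128 = -1432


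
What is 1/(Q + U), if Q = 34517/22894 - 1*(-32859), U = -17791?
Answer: 22894/345001309 ≈ 6.6359e-5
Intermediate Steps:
Q = 752308463/22894 (Q = 34517*(1/22894) + 32859 = 34517/22894 + 32859 = 752308463/22894 ≈ 32861.)
1/(Q + U) = 1/(752308463/22894 - 17791) = 1/(345001309/22894) = 22894/345001309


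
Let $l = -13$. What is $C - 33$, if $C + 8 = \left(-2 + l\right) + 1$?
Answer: $-55$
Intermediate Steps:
$C = -22$ ($C = -8 + \left(\left(-2 - 13\right) + 1\right) = -8 + \left(-15 + 1\right) = -8 - 14 = -22$)
$C - 33 = -22 - 33 = -55$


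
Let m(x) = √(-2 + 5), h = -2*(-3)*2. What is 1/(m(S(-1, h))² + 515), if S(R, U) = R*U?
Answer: 1/518 ≈ 0.0019305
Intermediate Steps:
h = 12 (h = 6*2 = 12)
m(x) = √3
1/(m(S(-1, h))² + 515) = 1/((√3)² + 515) = 1/(3 + 515) = 1/518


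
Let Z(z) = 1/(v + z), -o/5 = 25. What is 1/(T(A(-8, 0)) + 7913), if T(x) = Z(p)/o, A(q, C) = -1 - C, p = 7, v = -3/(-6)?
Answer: 1875/14836873 ≈ 0.00012637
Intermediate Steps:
v = 1/2 (v = -3*(-1/6) = 1/2 ≈ 0.50000)
o = -125 (o = -5*25 = -125)
Z(z) = 1/(1/2 + z)
T(x) = -2/1875 (T(x) = (2/(1 + 2*7))/(-125) = (2/(1 + 14))*(-1/125) = (2/15)*(-1/125) = -2/1875)
1/(T(A(-8, 0)) + 7913) = 1/(-2/1875 + 7913) = 1/(14836873/1875) = 1875/14836873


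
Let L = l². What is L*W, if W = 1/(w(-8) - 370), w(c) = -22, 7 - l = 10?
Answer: -9/392 ≈ -0.022959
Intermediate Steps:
l = -3 (l = 7 - 1*10 = 7 - 10 = -3)
W = -1/392 (W = 1/(-22 - 370) = 1/(-392) = -1/392 ≈ -0.0025510)
L = 9 (L = (-3)² = 9)
L*W = 9*(-1/392) = -9/392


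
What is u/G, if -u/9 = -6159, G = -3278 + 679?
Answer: -55431/2599 ≈ -21.328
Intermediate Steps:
G = -2599
u = 55431 (u = -9*(-6159) = 55431)
u/G = 55431/(-2599) = 55431*(-1/2599) = -55431/2599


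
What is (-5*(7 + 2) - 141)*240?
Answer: -44640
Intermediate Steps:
(-5*(7 + 2) - 141)*240 = (-5*9 - 141)*240 = (-45 - 141)*240 = -186*240 = -44640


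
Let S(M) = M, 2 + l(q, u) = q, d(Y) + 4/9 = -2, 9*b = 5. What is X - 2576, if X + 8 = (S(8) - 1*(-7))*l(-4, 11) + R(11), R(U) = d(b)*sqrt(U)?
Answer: -2674 - 22*sqrt(11)/9 ≈ -2682.1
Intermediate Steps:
b = 5/9 (b = (1/9)*5 = 5/9 ≈ 0.55556)
d(Y) = -22/9 (d(Y) = -4/9 - 2 = -22/9)
l(q, u) = -2 + q
R(U) = -22*sqrt(U)/9
X = -98 - 22*sqrt(11)/9 (X = -8 + ((8 - 1*(-7))*(-2 - 4) - 22*sqrt(11)/9) = -8 + ((8 + 7)*(-6) - 22*sqrt(11)/9) = -8 + (15*(-6) - 22*sqrt(11)/9) = -8 + (-90 - 22*sqrt(11)/9) = -98 - 22*sqrt(11)/9 ≈ -106.11)
X - 2576 = (-98 - 22*sqrt(11)/9) - 2576 = -2674 - 22*sqrt(11)/9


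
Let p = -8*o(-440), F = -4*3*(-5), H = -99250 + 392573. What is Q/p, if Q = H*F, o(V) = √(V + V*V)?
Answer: -879969*√48290/38632 ≈ -5005.5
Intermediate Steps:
H = 293323
F = 60 (F = -12*(-5) = 60)
o(V) = √(V + V²)
p = -16*√48290 (p = -8*2*√48290 = -16*√48290 ≈ -3516.0)
Q = 17599380 (Q = 293323*60 = 17599380)
Q/p = 17599380/((-16*√48290)) = 17599380*(-√48290/772640) = -879969*√48290/38632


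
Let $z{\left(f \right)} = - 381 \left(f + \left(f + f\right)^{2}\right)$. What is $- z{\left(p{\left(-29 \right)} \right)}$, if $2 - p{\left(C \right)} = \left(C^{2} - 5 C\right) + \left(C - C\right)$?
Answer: $1475247240$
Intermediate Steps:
$p{\left(C \right)} = 2 - C^{2} + 5 C$ ($p{\left(C \right)} = 2 - \left(\left(C^{2} - 5 C\right) + \left(C - C\right)\right) = 2 - \left(\left(C^{2} - 5 C\right) + 0\right) = 2 - \left(C^{2} - 5 C\right) = 2 - C^{2} + 5 C$)
$z{\left(f \right)} = - 1524 f^{2} - 381 f$ ($z{\left(f \right)} = - 381 \left(f + \left(2 f\right)^{2}\right) = - 381 \left(f + 4 f^{2}\right) = - 1524 f^{2} - 381 f$)
$- z{\left(p{\left(-29 \right)} \right)} = - \left(-381\right) \left(2 - \left(-29\right)^{2} + 5 \left(-29\right)\right) \left(1 + 4 \left(2 - \left(-29\right)^{2} + 5 \left(-29\right)\right)\right) = - \left(-381\right) \left(2 - 841 - 145\right) \left(1 + 4 \left(2 - 841 - 145\right)\right) = - \left(-381\right) \left(-984\right) \left(1 + 4 \left(-984\right)\right) = - \left(-381\right) \left(-984\right) \left(1 - 3936\right) = - \left(-381\right) \left(-984\right) \left(-3935\right) = \left(-1\right) \left(-1475247240\right) = 1475247240$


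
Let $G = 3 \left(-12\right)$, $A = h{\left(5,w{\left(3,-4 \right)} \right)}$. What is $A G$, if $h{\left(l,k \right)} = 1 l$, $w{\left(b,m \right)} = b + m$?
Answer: $-180$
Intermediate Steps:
$h{\left(l,k \right)} = l$
$A = 5$
$G = -36$
$A G = 5 \left(-36\right) = -180$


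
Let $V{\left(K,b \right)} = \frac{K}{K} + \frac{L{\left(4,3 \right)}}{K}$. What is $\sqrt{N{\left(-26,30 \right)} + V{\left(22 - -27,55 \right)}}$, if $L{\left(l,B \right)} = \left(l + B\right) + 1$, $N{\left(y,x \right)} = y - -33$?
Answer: $\frac{20}{7} \approx 2.8571$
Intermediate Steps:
$N{\left(y,x \right)} = 33 + y$ ($N{\left(y,x \right)} = y + 33 = 33 + y$)
$L{\left(l,B \right)} = 1 + B + l$ ($L{\left(l,B \right)} = \left(B + l\right) + 1 = 1 + B + l$)
$V{\left(K,b \right)} = 1 + \frac{8}{K}$ ($V{\left(K,b \right)} = \frac{K}{K} + \frac{1 + 3 + 4}{K} = 1 + \frac{8}{K}$)
$\sqrt{N{\left(-26,30 \right)} + V{\left(22 - -27,55 \right)}} = \sqrt{\left(33 - 26\right) + \frac{8 + \left(22 - -27\right)}{22 - -27}} = \sqrt{7 + \frac{8 + \left(22 + 27\right)}{22 + 27}} = \sqrt{7 + \frac{8 + 49}{49}} = \sqrt{7 + \frac{1}{49} \cdot 57} = \sqrt{7 + \frac{57}{49}} = \sqrt{\frac{400}{49}} = \frac{20}{7}$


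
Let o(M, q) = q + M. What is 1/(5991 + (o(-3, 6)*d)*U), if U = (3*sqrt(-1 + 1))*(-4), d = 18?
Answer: 1/5991 ≈ 0.00016692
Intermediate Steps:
o(M, q) = M + q
U = 0 (U = (3*sqrt(0))*(-4) = (3*0)*(-4) = 0*(-4) = 0)
1/(5991 + (o(-3, 6)*d)*U) = 1/(5991 + ((-3 + 6)*18)*0) = 1/(5991 + (3*18)*0) = 1/(5991 + 54*0) = 1/(5991 + 0) = 1/5991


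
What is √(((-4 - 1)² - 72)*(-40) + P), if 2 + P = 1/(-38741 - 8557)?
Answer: √4201275262614/47298 ≈ 43.336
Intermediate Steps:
P = -94597/47298 (P = -2 + 1/(-38741 - 8557) = -2 + 1/(-47298) = -2 - 1/47298 = -94597/47298 ≈ -2.0000)
√(((-4 - 1)² - 72)*(-40) + P) = √(((-4 - 1)² - 72)*(-40) - 94597/47298) = √(((-5)² - 72)*(-40) - 94597/47298) = √((25 - 72)*(-40) - 94597/47298) = √(-47*(-40) - 94597/47298) = √(1880 - 94597/47298) = √(88825643/47298) = √4201275262614/47298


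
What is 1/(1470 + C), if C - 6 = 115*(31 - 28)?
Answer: 1/1821 ≈ 0.00054915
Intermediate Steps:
C = 351 (C = 6 + 115*(31 - 28) = 6 + 115*3 = 6 + 345 = 351)
1/(1470 + C) = 1/(1470 + 351) = 1/1821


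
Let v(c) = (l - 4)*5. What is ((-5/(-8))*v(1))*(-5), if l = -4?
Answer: 125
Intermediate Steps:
v(c) = -40 (v(c) = (-4 - 4)*5 = -8*5 = -40)
((-5/(-8))*v(1))*(-5) = (-5/(-8)*(-40))*(-5) = (-5*(-⅛)*(-40))*(-5) = ((5/8)*(-40))*(-5) = -25*(-5) = 125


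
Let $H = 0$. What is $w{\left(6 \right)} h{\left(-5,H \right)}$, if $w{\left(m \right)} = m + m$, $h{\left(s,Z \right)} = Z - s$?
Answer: $60$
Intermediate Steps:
$w{\left(m \right)} = 2 m$
$w{\left(6 \right)} h{\left(-5,H \right)} = 2 \cdot 6 \left(0 - -5\right) = 12 \left(0 + 5\right) = 12 \cdot 5 = 60$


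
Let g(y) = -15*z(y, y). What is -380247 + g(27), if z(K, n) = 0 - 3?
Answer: -380202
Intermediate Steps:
z(K, n) = -3
g(y) = 45 (g(y) = -15*(-3) = 45)
-380247 + g(27) = -380247 + 45 = -380202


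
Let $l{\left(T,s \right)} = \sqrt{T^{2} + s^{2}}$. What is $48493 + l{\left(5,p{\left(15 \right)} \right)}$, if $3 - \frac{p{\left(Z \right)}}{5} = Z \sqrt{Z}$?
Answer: $48493 + 5 \sqrt{3385 - 90 \sqrt{15}} \approx 48769.0$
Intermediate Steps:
$p{\left(Z \right)} = 15 - 5 Z^{\frac{3}{2}}$ ($p{\left(Z \right)} = 15 - 5 Z \sqrt{Z} = 15 - 5 Z^{\frac{3}{2}}$)
$48493 + l{\left(5,p{\left(15 \right)} \right)} = 48493 + \sqrt{5^{2} + \left(15 - 5 \cdot 15^{\frac{3}{2}}\right)^{2}} = 48493 + \sqrt{25 + \left(15 - 5 \cdot 15 \sqrt{15}\right)^{2}} = 48493 + \sqrt{25 + \left(15 - 75 \sqrt{15}\right)^{2}}$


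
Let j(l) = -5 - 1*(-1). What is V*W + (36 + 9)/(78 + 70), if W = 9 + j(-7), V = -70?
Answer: -51755/148 ≈ -349.70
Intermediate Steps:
j(l) = -4 (j(l) = -5 + 1 = -4)
W = 5 (W = 9 - 4 = 5)
V*W + (36 + 9)/(78 + 70) = -70*5 + (36 + 9)/(78 + 70) = -350 + 45/148 = -51755/148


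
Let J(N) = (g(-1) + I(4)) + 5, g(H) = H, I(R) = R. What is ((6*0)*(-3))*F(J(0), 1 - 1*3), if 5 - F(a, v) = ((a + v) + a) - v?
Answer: 0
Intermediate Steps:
J(N) = 8 (J(N) = (-1 + 4) + 5 = 3 + 5 = 8)
F(a, v) = 5 - 2*a (F(a, v) = 5 - (((a + v) + a) - v) = 5 - ((v + 2*a) - v) = 5 - 2*a)
((6*0)*(-3))*F(J(0), 1 - 1*3) = ((6*0)*(-3))*(5 - 2*8) = (0*(-3))*(5 - 16) = 0*(-11) = 0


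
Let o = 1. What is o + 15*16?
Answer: 241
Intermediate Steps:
o + 15*16 = 1 + 15*16 = 1 + 240 = 241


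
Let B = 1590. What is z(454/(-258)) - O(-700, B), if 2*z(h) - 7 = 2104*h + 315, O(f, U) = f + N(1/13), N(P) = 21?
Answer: -130444/129 ≈ -1011.2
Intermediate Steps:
O(f, U) = 21 + f (O(f, U) = f + 21 = 21 + f)
z(h) = 161 + 1052*h (z(h) = 7/2 + (2104*h + 315)/2 = 7/2 + (315 + 2104*h)/2 = 7/2 + (315/2 + 1052*h) = 161 + 1052*h)
z(454/(-258)) - O(-700, B) = (161 + 1052*(454/(-258))) - (21 - 700) = (161 + 1052*(454*(-1/258))) - 1*(-679) = (161 + 1052*(-227/129)) + 679 = (161 - 238804/129) + 679 = -218035/129 + 679 = -130444/129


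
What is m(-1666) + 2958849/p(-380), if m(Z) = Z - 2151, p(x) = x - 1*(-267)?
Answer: -3390170/113 ≈ -30002.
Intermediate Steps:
p(x) = 267 + x (p(x) = x + 267 = 267 + x)
m(Z) = -2151 + Z
m(-1666) + 2958849/p(-380) = (-2151 - 1666) + 2958849/(267 - 380) = -3817 + 2958849/(-113) = -3817 + 2958849*(-1/113) = -3817 - 2958849/113 = -3390170/113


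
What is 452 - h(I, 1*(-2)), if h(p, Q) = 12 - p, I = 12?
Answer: 452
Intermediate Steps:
452 - h(I, 1*(-2)) = 452 - (12 - 1*12) = 452 - (12 - 12) = 452 - 1*0 = 452 + 0 = 452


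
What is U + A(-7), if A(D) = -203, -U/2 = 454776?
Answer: -909755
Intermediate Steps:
U = -909552 (U = -2*454776 = -909552)
U + A(-7) = -909552 - 203 = -909755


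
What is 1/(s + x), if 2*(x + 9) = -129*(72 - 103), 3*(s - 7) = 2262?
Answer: 2/5503 ≈ 0.00036344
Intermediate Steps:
s = 761 (s = 7 + (⅓)*2262 = 7 + 754 = 761)
x = 3981/2 (x = -9 + (-129*(72 - 103))/2 = -9 + (-129*(-31))/2 = -9 + (½)*3999 = -9 + 3999/2 = 3981/2 ≈ 1990.5)
1/(s + x) = 1/(761 + 3981/2) = 1/(5503/2) = 2/5503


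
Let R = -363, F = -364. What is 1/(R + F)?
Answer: -1/727 ≈ -0.0013755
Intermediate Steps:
1/(R + F) = 1/(-363 - 364) = 1/(-727) = -1/727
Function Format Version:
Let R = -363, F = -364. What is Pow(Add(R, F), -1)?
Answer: Rational(-1, 727) ≈ -0.0013755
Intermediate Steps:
Pow(Add(R, F), -1) = Pow(Add(-363, -364), -1) = Pow(-727, -1) = Rational(-1, 727)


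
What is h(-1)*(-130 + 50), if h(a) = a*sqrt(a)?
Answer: 80*I ≈ 80.0*I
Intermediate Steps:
h(a) = a**(3/2)
h(-1)*(-130 + 50) = (-1)**(3/2)*(-130 + 50) = -I*(-80) = 80*I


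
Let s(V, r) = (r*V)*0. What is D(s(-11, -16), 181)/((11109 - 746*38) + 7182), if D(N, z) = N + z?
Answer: -181/10057 ≈ -0.017997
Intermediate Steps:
s(V, r) = 0 (s(V, r) = (V*r)*0 = 0)
D(s(-11, -16), 181)/((11109 - 746*38) + 7182) = (0 + 181)/((11109 - 746*38) + 7182) = 181/((11109 - 28348) + 7182) = 181/(-17239 + 7182) = 181/(-10057) = 181*(-1/10057) = -181/10057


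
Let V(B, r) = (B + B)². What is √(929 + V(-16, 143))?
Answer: 3*√217 ≈ 44.193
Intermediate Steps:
V(B, r) = 4*B² (V(B, r) = (2*B)² = 4*B²)
√(929 + V(-16, 143)) = √(929 + 4*(-16)²) = √(929 + 4*256) = √(929 + 1024) = √1953 = 3*√217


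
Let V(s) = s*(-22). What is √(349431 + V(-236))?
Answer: √354623 ≈ 595.50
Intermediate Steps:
V(s) = -22*s
√(349431 + V(-236)) = √(349431 - 22*(-236)) = √(349431 + 5192) = √354623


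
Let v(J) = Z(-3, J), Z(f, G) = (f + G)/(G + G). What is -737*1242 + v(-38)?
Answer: -69566863/76 ≈ -9.1535e+5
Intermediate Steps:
Z(f, G) = (G + f)/(2*G) (Z(f, G) = (G + f)/((2*G)) = (G + f)*(1/(2*G)) = (G + f)/(2*G))
v(J) = (-3 + J)/(2*J) (v(J) = (J - 3)/(2*J) = (-3 + J)/(2*J))
-737*1242 + v(-38) = -737*1242 + (½)*(-3 - 38)/(-38) = -915354 + (½)*(-1/38)*(-41) = -915354 + 41/76 = -69566863/76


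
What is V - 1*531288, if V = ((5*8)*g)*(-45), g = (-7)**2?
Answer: -619488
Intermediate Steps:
g = 49
V = -88200 (V = ((5*8)*49)*(-45) = (40*49)*(-45) = 1960*(-45) = -88200)
V - 1*531288 = -88200 - 1*531288 = -88200 - 531288 = -619488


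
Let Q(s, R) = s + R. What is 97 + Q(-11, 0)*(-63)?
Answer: 790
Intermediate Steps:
Q(s, R) = R + s
97 + Q(-11, 0)*(-63) = 97 + (0 - 11)*(-63) = 97 - 11*(-63) = 97 + 693 = 790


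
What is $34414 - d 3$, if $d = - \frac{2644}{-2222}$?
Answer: $\frac{38229988}{1111} \approx 34410.0$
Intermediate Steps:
$d = \frac{1322}{1111}$ ($d = \left(-2644\right) \left(- \frac{1}{2222}\right) = \frac{1322}{1111} \approx 1.1899$)
$34414 - d 3 = 34414 - \frac{1322}{1111} \cdot 3 = 34414 - \frac{3966}{1111} = \frac{38229988}{1111}$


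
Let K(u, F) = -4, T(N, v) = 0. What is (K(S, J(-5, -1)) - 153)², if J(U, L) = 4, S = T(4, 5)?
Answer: 24649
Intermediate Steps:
S = 0
(K(S, J(-5, -1)) - 153)² = (-4 - 153)² = (-157)² = 24649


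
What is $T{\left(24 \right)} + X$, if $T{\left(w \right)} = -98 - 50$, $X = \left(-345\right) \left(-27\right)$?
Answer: $9167$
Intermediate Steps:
$X = 9315$
$T{\left(w \right)} = -148$
$T{\left(24 \right)} + X = -148 + 9315 = 9167$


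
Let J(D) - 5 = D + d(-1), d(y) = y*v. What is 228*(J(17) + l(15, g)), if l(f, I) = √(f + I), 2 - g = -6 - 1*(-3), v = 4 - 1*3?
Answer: 4788 + 456*√5 ≈ 5807.6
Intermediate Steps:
v = 1 (v = 4 - 3 = 1)
d(y) = y (d(y) = y*1 = y)
g = 5 (g = 2 - (-6 - 1*(-3)) = 2 - (-6 + 3) = 2 - 1*(-3) = 2 + 3 = 5)
J(D) = 4 + D (J(D) = 5 + (D - 1) = 5 + (-1 + D) = 4 + D)
l(f, I) = √(I + f)
228*(J(17) + l(15, g)) = 228*((4 + 17) + √(5 + 15)) = 228*(21 + √20) = 228*(21 + 2*√5) = 4788 + 456*√5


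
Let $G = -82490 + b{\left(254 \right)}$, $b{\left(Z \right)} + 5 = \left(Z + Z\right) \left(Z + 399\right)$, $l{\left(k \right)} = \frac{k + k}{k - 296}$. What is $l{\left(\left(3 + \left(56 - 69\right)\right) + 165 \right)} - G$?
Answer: $- \frac{35141599}{141} \approx -2.4923 \cdot 10^{5}$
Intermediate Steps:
$l{\left(k \right)} = \frac{2 k}{-296 + k}$
$b{\left(Z \right)} = -5 + 2 Z \left(399 + Z\right)$ ($b{\left(Z \right)} = -5 + \left(Z + Z\right) \left(Z + 399\right) = -5 + 2 Z \left(399 + Z\right)$)
$G = 249229$ ($G = -82490 + \left(-5 + 2 \cdot 254^{2} + 798 \cdot 254\right) = -82490 + \left(-5 + 2 \cdot 64516 + 202692\right) = -82490 + \left(-5 + 129032 + 202692\right) = -82490 + 331719 = 249229$)
$l{\left(\left(3 + \left(56 - 69\right)\right) + 165 \right)} - G = \frac{2 \left(\left(3 + \left(56 - 69\right)\right) + 165\right)}{-296 + \left(\left(3 + \left(56 - 69\right)\right) + 165\right)} - 249229 = \frac{2 \left(\left(3 - 13\right) + 165\right)}{-296 + \left(\left(3 - 13\right) + 165\right)} - 249229 = \frac{2 \left(-10 + 165\right)}{-296 + \left(-10 + 165\right)} - 249229 = 2 \cdot 155 \frac{1}{-296 + 155} - 249229 = 2 \cdot 155 \frac{1}{-141} - 249229 = 2 \cdot 155 \left(- \frac{1}{141}\right) - 249229 = - \frac{310}{141} - 249229 = - \frac{35141599}{141}$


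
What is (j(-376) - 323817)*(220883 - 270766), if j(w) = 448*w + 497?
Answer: 24530863144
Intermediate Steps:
j(w) = 497 + 448*w
(j(-376) - 323817)*(220883 - 270766) = ((497 + 448*(-376)) - 323817)*(220883 - 270766) = ((497 - 168448) - 323817)*(-49883) = (-167951 - 323817)*(-49883) = -491768*(-49883) = 24530863144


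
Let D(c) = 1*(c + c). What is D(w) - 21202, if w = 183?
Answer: -20836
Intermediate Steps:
D(c) = 2*c (D(c) = 1*(2*c) = 2*c)
D(w) - 21202 = 2*183 - 21202 = 366 - 21202 = -20836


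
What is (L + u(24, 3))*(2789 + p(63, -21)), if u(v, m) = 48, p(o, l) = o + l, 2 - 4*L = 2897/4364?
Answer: 2388568489/17456 ≈ 1.3683e+5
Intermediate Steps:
L = 5831/17456 (L = 1/2 - 2897/(4*4364) = 1/2 - 1/4*2897/4364 = 1/2 - 2897/17456 = 5831/17456 ≈ 0.33404)
p(o, l) = l + o
(L + u(24, 3))*(2789 + p(63, -21)) = (5831/17456 + 48)*(2789 + (-21 + 63)) = 843719*(2789 + 42)/17456 = (843719/17456)*2831 = 2388568489/17456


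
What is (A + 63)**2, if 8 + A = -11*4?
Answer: 121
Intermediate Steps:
A = -52 (A = -8 - 11*4 = -8 - 44 = -52)
(A + 63)**2 = (-52 + 63)**2 = 11**2 = 121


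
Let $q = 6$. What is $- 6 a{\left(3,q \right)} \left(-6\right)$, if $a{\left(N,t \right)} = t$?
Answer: $216$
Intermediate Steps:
$- 6 a{\left(3,q \right)} \left(-6\right) = \left(-6\right) 6 \left(-6\right) = \left(-36\right) \left(-6\right) = 216$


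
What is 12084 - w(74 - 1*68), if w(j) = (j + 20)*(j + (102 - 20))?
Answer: 9796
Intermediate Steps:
w(j) = (20 + j)*(82 + j) (w(j) = (20 + j)*(j + 82) = (20 + j)*(82 + j))
12084 - w(74 - 1*68) = 12084 - (1640 + (74 - 1*68)² + 102*(74 - 1*68)) = 12084 - (1640 + (74 - 68)² + 102*(74 - 68)) = 12084 - (1640 + 6² + 102*6) = 12084 - (1640 + 36 + 612) = 12084 - 1*2288 = 12084 - 2288 = 9796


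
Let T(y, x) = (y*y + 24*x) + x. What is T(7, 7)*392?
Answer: 87808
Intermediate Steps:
T(y, x) = y² + 25*x (T(y, x) = (y² + 24*x) + x = y² + 25*x)
T(7, 7)*392 = (7² + 25*7)*392 = (49 + 175)*392 = 224*392 = 87808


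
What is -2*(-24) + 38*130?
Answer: 4988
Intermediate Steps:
-2*(-24) + 38*130 = 48 + 4940 = 4988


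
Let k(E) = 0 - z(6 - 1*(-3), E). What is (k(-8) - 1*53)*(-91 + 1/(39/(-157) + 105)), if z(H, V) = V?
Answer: 22446435/5482 ≈ 4094.6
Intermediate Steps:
k(E) = -E (k(E) = 0 - E = -E)
(k(-8) - 1*53)*(-91 + 1/(39/(-157) + 105)) = (-1*(-8) - 1*53)*(-91 + 1/(39/(-157) + 105)) = (8 - 53)*(-91 + 1/(39*(-1/157) + 105)) = -45*(-91 + 1/(-39/157 + 105)) = -45*(-91 + 1/(16446/157)) = -45*(-91 + 157/16446) = -45*(-1496429/16446) = 22446435/5482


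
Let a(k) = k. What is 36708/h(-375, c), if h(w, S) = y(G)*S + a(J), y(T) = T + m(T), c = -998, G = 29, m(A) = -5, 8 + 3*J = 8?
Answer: -3059/1996 ≈ -1.5326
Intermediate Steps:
J = 0 (J = -8/3 + (⅓)*8 = -8/3 + 8/3 = 0)
y(T) = -5 + T (y(T) = T - 5 = -5 + T)
h(w, S) = 24*S (h(w, S) = (-5 + 29)*S + 0 = 24*S + 0 = 24*S)
36708/h(-375, c) = 36708/((24*(-998))) = 36708/(-23952) = 36708*(-1/23952) = -3059/1996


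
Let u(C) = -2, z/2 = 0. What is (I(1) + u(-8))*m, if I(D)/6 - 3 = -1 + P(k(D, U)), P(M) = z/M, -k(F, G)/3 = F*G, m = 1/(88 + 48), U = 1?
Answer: 5/68 ≈ 0.073529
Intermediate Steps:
z = 0 (z = 2*0 = 0)
m = 1/136 ≈ 0.0073529
k(F, G) = -3*F*G
P(M) = 0 (P(M) = 0/M = 0)
I(D) = 12 (I(D) = 18 + 6*(-1 + 0) = 18 + 6*(-1) = 18 - 6 = 12)
(I(1) + u(-8))*m = (12 - 2)*(1/136) = 10*(1/136) = 5/68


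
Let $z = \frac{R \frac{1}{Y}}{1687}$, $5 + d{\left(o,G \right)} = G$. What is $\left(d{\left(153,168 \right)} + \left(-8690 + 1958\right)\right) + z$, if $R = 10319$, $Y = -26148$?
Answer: $- \frac{289769609963}{44111676} \approx -6569.0$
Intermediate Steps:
$d{\left(o,G \right)} = -5 + G$
$z = - \frac{10319}{44111676}$ ($z = \frac{10319 \frac{1}{-26148}}{1687} = 10319 \left(- \frac{1}{26148}\right) \frac{1}{1687} = \left(- \frac{10319}{26148}\right) \frac{1}{1687} = - \frac{10319}{44111676} \approx -0.00023393$)
$\left(d{\left(153,168 \right)} + \left(-8690 + 1958\right)\right) + z = \left(\left(-5 + 168\right) + \left(-8690 + 1958\right)\right) - \frac{10319}{44111676} = \left(163 - 6732\right) - \frac{10319}{44111676} = -6569 - \frac{10319}{44111676} = - \frac{289769609963}{44111676}$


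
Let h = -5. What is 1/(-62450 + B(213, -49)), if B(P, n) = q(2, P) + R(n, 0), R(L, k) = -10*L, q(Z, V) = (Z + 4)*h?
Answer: -1/61990 ≈ -1.6132e-5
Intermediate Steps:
q(Z, V) = -20 - 5*Z (q(Z, V) = (Z + 4)*(-5) = (4 + Z)*(-5) = -20 - 5*Z)
B(P, n) = -30 - 10*n (B(P, n) = (-20 - 5*2) - 10*n = (-20 - 10) - 10*n = -30 - 10*n)
1/(-62450 + B(213, -49)) = 1/(-62450 + (-30 - 10*(-49))) = 1/(-62450 + (-30 + 490)) = 1/(-62450 + 460) = 1/(-61990) = -1/61990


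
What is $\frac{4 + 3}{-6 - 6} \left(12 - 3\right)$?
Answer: $- \frac{21}{4} \approx -5.25$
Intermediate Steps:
$\frac{4 + 3}{-6 - 6} \left(12 - 3\right) = \frac{7}{-12} \cdot 9 = 7 \left(- \frac{1}{12}\right) 9 = \left(- \frac{7}{12}\right) 9 = - \frac{21}{4}$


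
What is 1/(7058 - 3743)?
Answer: 1/3315 ≈ 0.00030166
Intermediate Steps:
1/(7058 - 3743) = 1/3315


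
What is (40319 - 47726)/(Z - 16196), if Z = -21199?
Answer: 823/4155 ≈ 0.19807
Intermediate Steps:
(40319 - 47726)/(Z - 16196) = (40319 - 47726)/(-21199 - 16196) = -7407/(-37395) = -7407*(-1/37395) = 823/4155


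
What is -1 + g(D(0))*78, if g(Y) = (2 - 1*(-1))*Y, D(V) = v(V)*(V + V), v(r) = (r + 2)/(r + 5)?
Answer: -1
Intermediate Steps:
v(r) = (2 + r)/(5 + r)
D(V) = 2*V*(2 + V)/(5 + V) (D(V) = ((2 + V)/(5 + V))*(V + V) = ((2 + V)/(5 + V))*(2*V) = 2*V*(2 + V)/(5 + V))
g(Y) = 3*Y (g(Y) = (2 + 1)*Y = 3*Y)
-1 + g(D(0))*78 = -1 + (3*(2*0*(2 + 0)/(5 + 0)))*78 = -1 + (3*(2*0*2/5))*78 = -1 + (3*(2*0*(⅕)*2))*78 = -1 + (3*0)*78 = -1 + 0*78 = -1 + 0 = -1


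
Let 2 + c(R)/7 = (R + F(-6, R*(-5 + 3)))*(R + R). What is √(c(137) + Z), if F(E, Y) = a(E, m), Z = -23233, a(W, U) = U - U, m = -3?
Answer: √239519 ≈ 489.41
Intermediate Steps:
a(W, U) = 0
F(E, Y) = 0
c(R) = -14 + 14*R² (c(R) = -14 + 7*((R + 0)*(R + R)) = -14 + 7*(R*(2*R)) = -14 + 7*(2*R²) = -14 + 14*R²)
√(c(137) + Z) = √((-14 + 14*137²) - 23233) = √((-14 + 14*18769) - 23233) = √((-14 + 262766) - 23233) = √(262752 - 23233) = √239519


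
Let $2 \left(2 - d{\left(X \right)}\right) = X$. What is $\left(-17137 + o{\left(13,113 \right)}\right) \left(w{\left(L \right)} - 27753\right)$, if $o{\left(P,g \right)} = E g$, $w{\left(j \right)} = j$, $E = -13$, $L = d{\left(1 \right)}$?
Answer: $516344409$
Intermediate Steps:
$d{\left(X \right)} = 2 - \frac{X}{2}$
$L = \frac{3}{2}$ ($L = 2 - \frac{1}{2} = \frac{3}{2} \approx 1.5$)
$o{\left(P,g \right)} = - 13 g$
$\left(-17137 + o{\left(13,113 \right)}\right) \left(w{\left(L \right)} - 27753\right) = \left(-17137 - 1469\right) \left(\frac{3}{2} - 27753\right) = \left(-17137 - 1469\right) \left(- \frac{55503}{2}\right) = \left(-18606\right) \left(- \frac{55503}{2}\right) = 516344409$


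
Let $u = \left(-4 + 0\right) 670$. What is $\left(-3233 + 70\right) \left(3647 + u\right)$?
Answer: $-3058621$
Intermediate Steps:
$u = -2680$ ($u = \left(-4\right) 670 = -2680$)
$\left(-3233 + 70\right) \left(3647 + u\right) = \left(-3233 + 70\right) \left(3647 - 2680\right) = \left(-3163\right) 967 = -3058621$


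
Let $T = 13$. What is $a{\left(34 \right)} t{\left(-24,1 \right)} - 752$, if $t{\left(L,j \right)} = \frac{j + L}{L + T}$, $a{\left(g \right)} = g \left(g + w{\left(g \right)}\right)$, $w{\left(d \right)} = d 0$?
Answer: $\frac{18316}{11} \approx 1665.1$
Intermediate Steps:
$w{\left(d \right)} = 0$
$a{\left(g \right)} = g^{2}$ ($a{\left(g \right)} = g \left(g + 0\right) = g g = g^{2}$)
$t{\left(L,j \right)} = \frac{L + j}{13 + L}$ ($t{\left(L,j \right)} = \frac{j + L}{L + 13} = \frac{L + j}{13 + L}$)
$a{\left(34 \right)} t{\left(-24,1 \right)} - 752 = 34^{2} \frac{-24 + 1}{13 - 24} - 752 = 1156 \frac{1}{-11} \left(-23\right) - 752 = 1156 \left(\left(- \frac{1}{11}\right) \left(-23\right)\right) - 752 = 1156 \cdot \frac{23}{11} - 752 = \frac{26588}{11} - 752 = \frac{18316}{11}$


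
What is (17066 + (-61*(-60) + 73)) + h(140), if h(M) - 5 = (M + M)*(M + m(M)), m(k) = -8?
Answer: 57764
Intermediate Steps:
h(M) = 5 + 2*M*(-8 + M) (h(M) = 5 + (M + M)*(M - 8) = 5 + (2*M)*(-8 + M) = 5 + 2*M*(-8 + M))
(17066 + (-61*(-60) + 73)) + h(140) = (17066 + (-61*(-60) + 73)) + (5 - 16*140 + 2*140**2) = (17066 + (3660 + 73)) + (5 - 2240 + 2*19600) = (17066 + 3733) + (5 - 2240 + 39200) = 20799 + 36965 = 57764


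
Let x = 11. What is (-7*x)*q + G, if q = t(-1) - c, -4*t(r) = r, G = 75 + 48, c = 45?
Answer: 14275/4 ≈ 3568.8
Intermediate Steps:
G = 123
t(r) = -r/4
q = -179/4 (q = -¼*(-1) - 1*45 = ¼ - 45 = -179/4 ≈ -44.750)
(-7*x)*q + G = -7*11*(-179/4) + 123 = -77*(-179/4) + 123 = 13783/4 + 123 = 14275/4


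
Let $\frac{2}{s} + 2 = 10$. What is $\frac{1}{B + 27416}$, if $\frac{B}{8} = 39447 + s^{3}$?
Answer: $\frac{8}{2743937} \approx 2.9155 \cdot 10^{-6}$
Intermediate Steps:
$s = \frac{1}{4}$ ($s = \frac{2}{-2 + 10} = \frac{2}{8} = 2 \cdot \frac{1}{8} = \frac{1}{4} \approx 0.25$)
$B = \frac{2524609}{8}$ ($B = 8 \left(39447 + \left(\frac{1}{4}\right)^{3}\right) = 8 \left(39447 + \frac{1}{64}\right) = 8 \cdot \frac{2524609}{64} = \frac{2524609}{8} \approx 3.1558 \cdot 10^{5}$)
$\frac{1}{B + 27416} = \frac{1}{\frac{2524609}{8} + 27416} = \frac{1}{\frac{2743937}{8}} = \frac{8}{2743937}$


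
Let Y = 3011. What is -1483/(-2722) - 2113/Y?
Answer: -1286273/8195942 ≈ -0.15694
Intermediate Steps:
-1483/(-2722) - 2113/Y = -1483/(-2722) - 2113/3011 = -1483*(-1/2722) - 2113*1/3011 = 1483/2722 - 2113/3011 = -1286273/8195942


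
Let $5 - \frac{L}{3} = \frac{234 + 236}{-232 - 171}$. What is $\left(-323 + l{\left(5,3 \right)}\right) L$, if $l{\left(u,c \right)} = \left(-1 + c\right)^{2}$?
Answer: $- \frac{2378145}{403} \approx -5901.1$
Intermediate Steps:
$L = \frac{7455}{403}$ ($L = 15 - 3 \frac{234 + 236}{-232 - 171} = 15 - 3 \frac{470}{-403} = 15 - 3 \cdot 470 \left(- \frac{1}{403}\right) = 15 - - \frac{1410}{403} = 15 + \frac{1410}{403} = \frac{7455}{403} \approx 18.499$)
$\left(-323 + l{\left(5,3 \right)}\right) L = \left(-323 + \left(-1 + 3\right)^{2}\right) \frac{7455}{403} = \left(-323 + 2^{2}\right) \frac{7455}{403} = \left(-323 + 4\right) \frac{7455}{403} = \left(-319\right) \frac{7455}{403} = - \frac{2378145}{403}$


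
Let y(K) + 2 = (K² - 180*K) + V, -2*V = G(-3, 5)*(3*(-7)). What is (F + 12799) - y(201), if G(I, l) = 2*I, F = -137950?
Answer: -129307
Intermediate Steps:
V = -63 (V = -2*(-3)*3*(-7)/2 = -(-3)*(-21) = -½*126 = -63)
y(K) = -65 + K² - 180*K (y(K) = -2 + ((K² - 180*K) - 63) = -2 + (-63 + K² - 180*K) = -65 + K² - 180*K)
(F + 12799) - y(201) = (-137950 + 12799) - (-65 + 201² - 180*201) = -125151 - (-65 + 40401 - 36180) = -125151 - 1*4156 = -125151 - 4156 = -129307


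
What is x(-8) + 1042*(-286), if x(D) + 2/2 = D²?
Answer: -297949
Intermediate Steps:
x(D) = -1 + D²
x(-8) + 1042*(-286) = (-1 + (-8)²) + 1042*(-286) = (-1 + 64) - 298012 = 63 - 298012 = -297949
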